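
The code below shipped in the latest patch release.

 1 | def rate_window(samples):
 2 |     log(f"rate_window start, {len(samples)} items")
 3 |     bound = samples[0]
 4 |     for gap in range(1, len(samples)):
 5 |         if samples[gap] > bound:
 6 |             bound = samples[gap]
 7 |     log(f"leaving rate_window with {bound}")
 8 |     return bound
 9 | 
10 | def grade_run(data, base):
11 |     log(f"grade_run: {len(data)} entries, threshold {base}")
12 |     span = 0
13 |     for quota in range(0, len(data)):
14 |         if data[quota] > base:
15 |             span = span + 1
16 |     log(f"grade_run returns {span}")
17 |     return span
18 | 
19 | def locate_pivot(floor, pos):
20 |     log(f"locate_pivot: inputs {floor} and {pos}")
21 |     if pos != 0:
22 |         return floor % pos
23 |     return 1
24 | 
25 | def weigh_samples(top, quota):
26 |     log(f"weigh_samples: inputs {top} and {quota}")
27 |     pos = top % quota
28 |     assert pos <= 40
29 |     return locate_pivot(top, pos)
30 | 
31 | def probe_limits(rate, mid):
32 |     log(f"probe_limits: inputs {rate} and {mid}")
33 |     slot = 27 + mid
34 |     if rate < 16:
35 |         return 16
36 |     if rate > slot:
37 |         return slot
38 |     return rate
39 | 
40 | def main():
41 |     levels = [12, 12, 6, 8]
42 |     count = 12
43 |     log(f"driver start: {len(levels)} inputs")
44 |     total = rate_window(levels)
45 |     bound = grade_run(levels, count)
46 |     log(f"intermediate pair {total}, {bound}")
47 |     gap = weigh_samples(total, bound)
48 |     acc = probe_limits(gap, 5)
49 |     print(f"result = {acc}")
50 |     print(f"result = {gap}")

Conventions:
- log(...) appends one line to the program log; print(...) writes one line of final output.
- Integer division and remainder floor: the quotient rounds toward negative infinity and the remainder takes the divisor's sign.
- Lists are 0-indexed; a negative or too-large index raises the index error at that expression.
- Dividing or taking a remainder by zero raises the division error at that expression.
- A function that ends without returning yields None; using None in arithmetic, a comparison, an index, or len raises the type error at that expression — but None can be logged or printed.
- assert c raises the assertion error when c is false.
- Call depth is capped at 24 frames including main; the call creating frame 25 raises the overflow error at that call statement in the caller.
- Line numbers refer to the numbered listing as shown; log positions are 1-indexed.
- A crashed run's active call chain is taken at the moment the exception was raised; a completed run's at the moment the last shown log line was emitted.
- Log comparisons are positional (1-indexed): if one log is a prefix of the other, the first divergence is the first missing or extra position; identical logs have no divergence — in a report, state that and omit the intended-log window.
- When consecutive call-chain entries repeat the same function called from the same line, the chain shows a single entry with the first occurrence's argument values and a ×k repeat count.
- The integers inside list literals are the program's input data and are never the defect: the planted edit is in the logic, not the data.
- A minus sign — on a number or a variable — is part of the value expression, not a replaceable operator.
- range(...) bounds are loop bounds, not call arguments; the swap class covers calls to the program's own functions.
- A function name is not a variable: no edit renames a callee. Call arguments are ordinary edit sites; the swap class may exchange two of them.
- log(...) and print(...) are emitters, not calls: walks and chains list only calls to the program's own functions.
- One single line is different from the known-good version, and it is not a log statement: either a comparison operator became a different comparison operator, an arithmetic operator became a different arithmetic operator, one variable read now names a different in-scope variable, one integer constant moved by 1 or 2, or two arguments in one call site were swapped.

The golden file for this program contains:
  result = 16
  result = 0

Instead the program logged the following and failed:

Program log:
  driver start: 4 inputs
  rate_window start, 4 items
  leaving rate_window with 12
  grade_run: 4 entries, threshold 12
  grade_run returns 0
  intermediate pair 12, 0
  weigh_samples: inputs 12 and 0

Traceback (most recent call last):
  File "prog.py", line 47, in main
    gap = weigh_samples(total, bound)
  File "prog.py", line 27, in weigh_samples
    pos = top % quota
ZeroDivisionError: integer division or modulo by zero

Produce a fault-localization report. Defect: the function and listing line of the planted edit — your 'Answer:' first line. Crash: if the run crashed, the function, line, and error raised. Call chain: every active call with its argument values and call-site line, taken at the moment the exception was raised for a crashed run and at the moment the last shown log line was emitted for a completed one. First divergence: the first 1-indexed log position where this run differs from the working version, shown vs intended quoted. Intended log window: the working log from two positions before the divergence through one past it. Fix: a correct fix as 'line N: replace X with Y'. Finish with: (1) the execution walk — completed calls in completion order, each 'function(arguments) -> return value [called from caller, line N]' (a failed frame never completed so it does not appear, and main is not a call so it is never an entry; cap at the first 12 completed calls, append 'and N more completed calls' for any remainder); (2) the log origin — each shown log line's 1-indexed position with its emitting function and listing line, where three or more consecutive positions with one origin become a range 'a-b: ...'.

Answer: the defect is in weigh_samples at line 27.
Core observation: The faulty run's log stops after 7 lines; the working version's next line would be 'locate_pivot: inputs 12 and 12'.
Crash: weigh_samples, line 27, ZeroDivisionError.
Call chain: main -> weigh_samples(12, 0) (called at line 47).
First divergence: position 8 — after 7 matching lines the faulty run goes silent; intended next line 'locate_pivot: inputs 12 and 12'.
Intended log window:
  6: intermediate pair 12, 0
  7: weigh_samples: inputs 12 and 0
  8: locate_pivot: inputs 12 and 12
  9: probe_limits: inputs 0 and 5
Execution walk:
  rate_window([12, 12, 6, 8]) -> 12  [called from main, line 44]
  grade_run([12, 12, 6, 8], 12) -> 0  [called from main, line 45]
Log origins:
  1: emitted by main (line 43)
  2: emitted by rate_window (line 2)
  3: emitted by rate_window (line 7)
  4: emitted by grade_run (line 11)
  5: emitted by grade_run (line 16)
  6: emitted by main (line 46)
  7: emitted by weigh_samples (line 26)
A correct fix: line 27: replace `%` with `-`.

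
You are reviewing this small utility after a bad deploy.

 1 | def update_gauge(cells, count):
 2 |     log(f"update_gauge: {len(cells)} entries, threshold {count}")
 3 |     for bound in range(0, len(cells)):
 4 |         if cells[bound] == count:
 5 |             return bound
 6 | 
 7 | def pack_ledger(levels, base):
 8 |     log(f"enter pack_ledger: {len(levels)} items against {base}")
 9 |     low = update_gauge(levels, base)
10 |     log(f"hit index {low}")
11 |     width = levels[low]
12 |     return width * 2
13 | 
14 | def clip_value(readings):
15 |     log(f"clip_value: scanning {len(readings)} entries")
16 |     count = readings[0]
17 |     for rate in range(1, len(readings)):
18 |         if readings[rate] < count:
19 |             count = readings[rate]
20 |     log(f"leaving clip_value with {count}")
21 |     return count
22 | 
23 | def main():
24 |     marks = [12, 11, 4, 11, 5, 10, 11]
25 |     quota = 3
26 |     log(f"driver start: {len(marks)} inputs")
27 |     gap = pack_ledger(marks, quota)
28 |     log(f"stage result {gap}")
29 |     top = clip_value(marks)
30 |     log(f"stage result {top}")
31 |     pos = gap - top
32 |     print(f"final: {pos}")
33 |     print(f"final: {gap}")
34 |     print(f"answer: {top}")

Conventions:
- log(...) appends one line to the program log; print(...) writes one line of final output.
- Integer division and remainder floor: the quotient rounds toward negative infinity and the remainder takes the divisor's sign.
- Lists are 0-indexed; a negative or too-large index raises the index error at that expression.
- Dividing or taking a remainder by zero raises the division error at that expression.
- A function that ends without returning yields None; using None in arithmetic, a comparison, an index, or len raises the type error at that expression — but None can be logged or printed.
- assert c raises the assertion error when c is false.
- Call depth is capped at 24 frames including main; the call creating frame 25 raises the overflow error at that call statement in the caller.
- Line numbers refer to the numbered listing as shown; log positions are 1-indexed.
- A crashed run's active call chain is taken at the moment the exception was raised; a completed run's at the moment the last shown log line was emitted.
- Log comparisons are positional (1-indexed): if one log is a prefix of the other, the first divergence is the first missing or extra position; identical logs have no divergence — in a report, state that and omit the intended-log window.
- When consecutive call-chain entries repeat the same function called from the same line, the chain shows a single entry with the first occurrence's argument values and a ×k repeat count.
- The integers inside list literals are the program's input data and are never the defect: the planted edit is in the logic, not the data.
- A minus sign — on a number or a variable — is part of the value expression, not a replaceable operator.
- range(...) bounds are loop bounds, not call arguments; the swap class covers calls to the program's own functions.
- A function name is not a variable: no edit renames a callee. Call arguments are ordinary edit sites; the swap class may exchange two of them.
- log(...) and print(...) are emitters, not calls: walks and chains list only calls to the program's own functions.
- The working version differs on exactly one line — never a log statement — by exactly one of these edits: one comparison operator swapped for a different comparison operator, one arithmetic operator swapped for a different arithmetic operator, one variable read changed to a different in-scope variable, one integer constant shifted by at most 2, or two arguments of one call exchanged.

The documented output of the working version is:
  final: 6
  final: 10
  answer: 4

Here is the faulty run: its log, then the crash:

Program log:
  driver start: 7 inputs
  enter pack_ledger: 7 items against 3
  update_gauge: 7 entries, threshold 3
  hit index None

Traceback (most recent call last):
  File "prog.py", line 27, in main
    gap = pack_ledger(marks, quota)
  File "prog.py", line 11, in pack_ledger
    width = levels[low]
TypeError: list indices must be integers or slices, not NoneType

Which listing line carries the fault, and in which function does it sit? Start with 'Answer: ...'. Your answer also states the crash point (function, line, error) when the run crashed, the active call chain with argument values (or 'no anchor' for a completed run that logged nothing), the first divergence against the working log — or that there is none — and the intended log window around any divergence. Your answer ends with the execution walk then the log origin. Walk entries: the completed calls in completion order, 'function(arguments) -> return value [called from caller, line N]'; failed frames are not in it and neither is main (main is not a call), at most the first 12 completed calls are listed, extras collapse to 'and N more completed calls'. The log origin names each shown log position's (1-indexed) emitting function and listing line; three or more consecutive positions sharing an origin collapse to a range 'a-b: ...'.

Answer: the defect is in main at line 25.
Core observation: The log first diverges at position 2: the faulty run prints 'enter pack_ledger: 7 items against 3' where the working version prints 'enter pack_ledger: 7 items against 5'.
Crash: pack_ledger, line 11, TypeError.
Call chain: main -> pack_ledger([12, 11, 4, 11, 5, 10, 11], 3) (called at line 27).
First divergence: at position 2 the run shows 'enter pack_ledger: 7 items against 3' where the working version logs 'enter pack_ledger: 7 items against 5'.
Intended log window:
  1: driver start: 7 inputs
  2: enter pack_ledger: 7 items against 5
  3: update_gauge: 7 entries, threshold 5
Execution walk:
  update_gauge([12, 11, 4, 11, 5, 10, 11], 3) -> None  [called from pack_ledger, line 9]
Origin of each log line:
  1 — main, line 26
  2 — pack_ledger, line 8
  3 — update_gauge, line 2
  4 — pack_ledger, line 10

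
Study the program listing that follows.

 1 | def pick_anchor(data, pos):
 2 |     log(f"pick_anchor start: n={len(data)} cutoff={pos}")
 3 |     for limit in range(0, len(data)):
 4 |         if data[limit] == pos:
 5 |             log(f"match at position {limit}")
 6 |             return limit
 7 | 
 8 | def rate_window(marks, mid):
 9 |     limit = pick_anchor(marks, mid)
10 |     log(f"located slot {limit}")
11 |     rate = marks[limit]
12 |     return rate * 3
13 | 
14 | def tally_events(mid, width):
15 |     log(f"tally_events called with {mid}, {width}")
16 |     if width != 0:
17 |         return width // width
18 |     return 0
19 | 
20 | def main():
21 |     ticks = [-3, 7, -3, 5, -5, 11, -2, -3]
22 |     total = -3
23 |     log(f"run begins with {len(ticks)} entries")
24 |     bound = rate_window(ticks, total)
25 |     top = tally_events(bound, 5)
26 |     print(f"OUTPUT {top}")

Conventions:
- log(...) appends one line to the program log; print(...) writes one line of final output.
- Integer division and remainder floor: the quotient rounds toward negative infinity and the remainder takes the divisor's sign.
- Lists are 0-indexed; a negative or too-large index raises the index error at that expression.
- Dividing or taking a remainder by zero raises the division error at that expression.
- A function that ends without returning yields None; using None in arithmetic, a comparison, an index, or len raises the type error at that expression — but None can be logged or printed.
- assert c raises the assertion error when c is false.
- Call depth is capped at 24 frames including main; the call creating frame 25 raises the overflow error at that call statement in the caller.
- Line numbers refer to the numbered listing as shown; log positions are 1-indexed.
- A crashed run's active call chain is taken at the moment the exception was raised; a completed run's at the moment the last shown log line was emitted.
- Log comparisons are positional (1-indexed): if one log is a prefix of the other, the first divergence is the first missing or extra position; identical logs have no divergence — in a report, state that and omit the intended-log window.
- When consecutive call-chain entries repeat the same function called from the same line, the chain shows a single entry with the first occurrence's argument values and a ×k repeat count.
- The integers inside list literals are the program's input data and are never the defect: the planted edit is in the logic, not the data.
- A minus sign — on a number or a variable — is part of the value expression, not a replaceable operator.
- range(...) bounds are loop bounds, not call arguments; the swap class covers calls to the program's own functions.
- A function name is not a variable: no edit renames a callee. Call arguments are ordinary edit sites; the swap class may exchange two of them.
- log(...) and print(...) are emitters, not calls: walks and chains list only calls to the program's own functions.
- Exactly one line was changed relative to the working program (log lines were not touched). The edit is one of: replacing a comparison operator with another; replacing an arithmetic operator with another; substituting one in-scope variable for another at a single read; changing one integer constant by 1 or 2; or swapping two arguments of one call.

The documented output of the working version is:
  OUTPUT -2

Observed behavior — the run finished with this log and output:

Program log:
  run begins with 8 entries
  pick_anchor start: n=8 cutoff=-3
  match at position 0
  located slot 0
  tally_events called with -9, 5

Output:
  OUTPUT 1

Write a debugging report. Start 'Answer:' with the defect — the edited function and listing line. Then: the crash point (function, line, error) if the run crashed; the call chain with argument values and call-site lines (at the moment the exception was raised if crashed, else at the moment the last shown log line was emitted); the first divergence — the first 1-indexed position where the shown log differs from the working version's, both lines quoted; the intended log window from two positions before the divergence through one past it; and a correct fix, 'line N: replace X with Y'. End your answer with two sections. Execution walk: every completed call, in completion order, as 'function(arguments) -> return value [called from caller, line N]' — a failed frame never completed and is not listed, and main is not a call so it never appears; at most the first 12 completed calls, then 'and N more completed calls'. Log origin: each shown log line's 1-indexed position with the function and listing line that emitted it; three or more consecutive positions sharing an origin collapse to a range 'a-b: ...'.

Answer: the defect is in tally_events at line 17.
The tell: No log line changed; the fault shows up purely in the output.
Call chain: main -> tally_events(-9, 5) (called at line 25).
First divergence: none — the logs agree in full.
Execution walk:
  pick_anchor([-3, 7, -3, 5, -5, 11, -2, -3], -3) -> 0  [called from rate_window, line 9]
  rate_window([-3, 7, -3, 5, -5, 11, -2, -3], -3) -> -9  [called from main, line 24]
  tally_events(-9, 5) -> 1  [called from main, line 25]
Log line origins:
  1: logged in main at line 23
  2: logged in pick_anchor at line 2
  3: logged in pick_anchor at line 5
  4: logged in rate_window at line 10
  5: logged in tally_events at line 15
A correct fix: line 17: replace `width // width` with `mid // width`.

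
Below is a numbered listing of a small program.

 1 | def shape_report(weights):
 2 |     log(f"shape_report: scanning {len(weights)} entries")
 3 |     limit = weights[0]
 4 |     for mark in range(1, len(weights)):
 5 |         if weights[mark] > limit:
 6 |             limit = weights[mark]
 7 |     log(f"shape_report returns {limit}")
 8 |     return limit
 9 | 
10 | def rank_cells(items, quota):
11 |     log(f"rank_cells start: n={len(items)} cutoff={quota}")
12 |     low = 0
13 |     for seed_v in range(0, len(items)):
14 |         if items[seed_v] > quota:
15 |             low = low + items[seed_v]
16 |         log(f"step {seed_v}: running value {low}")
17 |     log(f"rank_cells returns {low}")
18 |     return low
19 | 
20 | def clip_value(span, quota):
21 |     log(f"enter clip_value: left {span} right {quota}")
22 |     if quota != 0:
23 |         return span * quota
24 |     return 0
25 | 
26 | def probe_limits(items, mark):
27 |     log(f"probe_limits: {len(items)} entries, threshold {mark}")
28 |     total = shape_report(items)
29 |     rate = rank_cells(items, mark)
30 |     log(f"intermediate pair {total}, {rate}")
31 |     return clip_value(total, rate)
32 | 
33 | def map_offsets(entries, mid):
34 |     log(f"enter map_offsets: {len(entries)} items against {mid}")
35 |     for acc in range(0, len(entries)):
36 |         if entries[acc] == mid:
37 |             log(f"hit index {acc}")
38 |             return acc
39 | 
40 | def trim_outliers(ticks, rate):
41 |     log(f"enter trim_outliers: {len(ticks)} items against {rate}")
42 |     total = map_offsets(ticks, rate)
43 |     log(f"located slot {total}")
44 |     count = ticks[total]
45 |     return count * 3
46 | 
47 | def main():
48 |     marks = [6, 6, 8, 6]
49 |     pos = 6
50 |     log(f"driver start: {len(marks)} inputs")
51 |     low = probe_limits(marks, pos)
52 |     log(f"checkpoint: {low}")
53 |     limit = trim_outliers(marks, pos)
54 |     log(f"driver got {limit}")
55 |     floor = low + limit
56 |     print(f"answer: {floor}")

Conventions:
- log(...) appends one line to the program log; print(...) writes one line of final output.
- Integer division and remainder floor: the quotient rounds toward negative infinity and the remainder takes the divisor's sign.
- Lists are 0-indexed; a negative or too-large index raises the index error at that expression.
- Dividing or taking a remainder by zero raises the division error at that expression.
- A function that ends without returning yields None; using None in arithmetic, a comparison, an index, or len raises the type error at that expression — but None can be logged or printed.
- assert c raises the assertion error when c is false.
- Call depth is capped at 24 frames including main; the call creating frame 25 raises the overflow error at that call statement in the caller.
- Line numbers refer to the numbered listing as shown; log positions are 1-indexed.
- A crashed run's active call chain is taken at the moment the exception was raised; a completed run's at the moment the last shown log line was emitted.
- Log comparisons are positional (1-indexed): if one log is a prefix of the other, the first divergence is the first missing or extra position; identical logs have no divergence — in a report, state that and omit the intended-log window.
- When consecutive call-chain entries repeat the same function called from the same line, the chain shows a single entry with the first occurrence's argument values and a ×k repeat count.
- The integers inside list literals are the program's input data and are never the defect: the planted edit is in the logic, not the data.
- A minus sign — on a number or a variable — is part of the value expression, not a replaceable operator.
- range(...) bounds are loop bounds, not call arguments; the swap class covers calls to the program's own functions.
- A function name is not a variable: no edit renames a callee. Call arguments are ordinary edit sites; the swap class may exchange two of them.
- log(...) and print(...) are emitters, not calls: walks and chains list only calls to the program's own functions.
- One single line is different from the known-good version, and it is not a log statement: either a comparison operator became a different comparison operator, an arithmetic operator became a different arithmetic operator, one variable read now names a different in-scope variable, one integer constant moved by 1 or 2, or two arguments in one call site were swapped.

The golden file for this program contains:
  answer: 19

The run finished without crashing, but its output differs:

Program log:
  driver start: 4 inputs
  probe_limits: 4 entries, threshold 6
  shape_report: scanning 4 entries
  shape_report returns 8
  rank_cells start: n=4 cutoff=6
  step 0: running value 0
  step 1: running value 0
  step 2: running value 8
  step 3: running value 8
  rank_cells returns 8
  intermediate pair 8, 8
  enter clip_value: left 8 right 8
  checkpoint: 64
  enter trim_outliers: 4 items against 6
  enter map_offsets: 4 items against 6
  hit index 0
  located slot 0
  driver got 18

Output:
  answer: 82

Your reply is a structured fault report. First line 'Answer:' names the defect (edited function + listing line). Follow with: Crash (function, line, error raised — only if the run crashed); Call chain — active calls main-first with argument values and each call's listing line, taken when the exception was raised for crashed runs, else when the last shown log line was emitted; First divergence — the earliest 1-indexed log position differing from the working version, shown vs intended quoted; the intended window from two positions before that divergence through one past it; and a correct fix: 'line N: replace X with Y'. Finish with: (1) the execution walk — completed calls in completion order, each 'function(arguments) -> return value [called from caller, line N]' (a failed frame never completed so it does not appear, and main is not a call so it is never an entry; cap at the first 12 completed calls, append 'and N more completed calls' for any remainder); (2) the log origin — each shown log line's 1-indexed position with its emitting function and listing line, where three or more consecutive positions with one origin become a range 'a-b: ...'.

Answer: the defect is in clip_value at line 23.
Key fact: The earliest visible damage is log position 13 — 'checkpoint: 64' rather than the intended 'checkpoint: 1'.
Call chain: main.
First divergence: at position 13 the run shows 'checkpoint: 64' where the working version logs 'checkpoint: 1'.
Intended log window:
  11: intermediate pair 8, 8
  12: enter clip_value: left 8 right 8
  13: checkpoint: 1
  14: enter trim_outliers: 4 items against 6
Execution walk:
  shape_report([6, 6, 8, 6]) -> 8  [called from probe_limits, line 28]
  rank_cells([6, 6, 8, 6], 6) -> 8  [called from probe_limits, line 29]
  clip_value(8, 8) -> 64  [called from probe_limits, line 31]
  probe_limits([6, 6, 8, 6], 6) -> 64  [called from main, line 51]
  map_offsets([6, 6, 8, 6], 6) -> 0  [called from trim_outliers, line 42]
  trim_outliers([6, 6, 8, 6], 6) -> 18  [called from main, line 53]
Log line origins:
  1: logged in main at line 50
  2: logged in probe_limits at line 27
  3: logged in shape_report at line 2
  4: logged in shape_report at line 7
  5: logged in rank_cells at line 11
  6-9: logged in rank_cells at line 16
  10: logged in rank_cells at line 17
  11: logged in probe_limits at line 30
  12: logged in clip_value at line 21
  13: logged in main at line 52
  14: logged in trim_outliers at line 41
  15: logged in map_offsets at line 34
  16: logged in map_offsets at line 37
  17: logged in trim_outliers at line 43
  18: logged in main at line 54
A correct fix: line 23: replace `*` with `//`.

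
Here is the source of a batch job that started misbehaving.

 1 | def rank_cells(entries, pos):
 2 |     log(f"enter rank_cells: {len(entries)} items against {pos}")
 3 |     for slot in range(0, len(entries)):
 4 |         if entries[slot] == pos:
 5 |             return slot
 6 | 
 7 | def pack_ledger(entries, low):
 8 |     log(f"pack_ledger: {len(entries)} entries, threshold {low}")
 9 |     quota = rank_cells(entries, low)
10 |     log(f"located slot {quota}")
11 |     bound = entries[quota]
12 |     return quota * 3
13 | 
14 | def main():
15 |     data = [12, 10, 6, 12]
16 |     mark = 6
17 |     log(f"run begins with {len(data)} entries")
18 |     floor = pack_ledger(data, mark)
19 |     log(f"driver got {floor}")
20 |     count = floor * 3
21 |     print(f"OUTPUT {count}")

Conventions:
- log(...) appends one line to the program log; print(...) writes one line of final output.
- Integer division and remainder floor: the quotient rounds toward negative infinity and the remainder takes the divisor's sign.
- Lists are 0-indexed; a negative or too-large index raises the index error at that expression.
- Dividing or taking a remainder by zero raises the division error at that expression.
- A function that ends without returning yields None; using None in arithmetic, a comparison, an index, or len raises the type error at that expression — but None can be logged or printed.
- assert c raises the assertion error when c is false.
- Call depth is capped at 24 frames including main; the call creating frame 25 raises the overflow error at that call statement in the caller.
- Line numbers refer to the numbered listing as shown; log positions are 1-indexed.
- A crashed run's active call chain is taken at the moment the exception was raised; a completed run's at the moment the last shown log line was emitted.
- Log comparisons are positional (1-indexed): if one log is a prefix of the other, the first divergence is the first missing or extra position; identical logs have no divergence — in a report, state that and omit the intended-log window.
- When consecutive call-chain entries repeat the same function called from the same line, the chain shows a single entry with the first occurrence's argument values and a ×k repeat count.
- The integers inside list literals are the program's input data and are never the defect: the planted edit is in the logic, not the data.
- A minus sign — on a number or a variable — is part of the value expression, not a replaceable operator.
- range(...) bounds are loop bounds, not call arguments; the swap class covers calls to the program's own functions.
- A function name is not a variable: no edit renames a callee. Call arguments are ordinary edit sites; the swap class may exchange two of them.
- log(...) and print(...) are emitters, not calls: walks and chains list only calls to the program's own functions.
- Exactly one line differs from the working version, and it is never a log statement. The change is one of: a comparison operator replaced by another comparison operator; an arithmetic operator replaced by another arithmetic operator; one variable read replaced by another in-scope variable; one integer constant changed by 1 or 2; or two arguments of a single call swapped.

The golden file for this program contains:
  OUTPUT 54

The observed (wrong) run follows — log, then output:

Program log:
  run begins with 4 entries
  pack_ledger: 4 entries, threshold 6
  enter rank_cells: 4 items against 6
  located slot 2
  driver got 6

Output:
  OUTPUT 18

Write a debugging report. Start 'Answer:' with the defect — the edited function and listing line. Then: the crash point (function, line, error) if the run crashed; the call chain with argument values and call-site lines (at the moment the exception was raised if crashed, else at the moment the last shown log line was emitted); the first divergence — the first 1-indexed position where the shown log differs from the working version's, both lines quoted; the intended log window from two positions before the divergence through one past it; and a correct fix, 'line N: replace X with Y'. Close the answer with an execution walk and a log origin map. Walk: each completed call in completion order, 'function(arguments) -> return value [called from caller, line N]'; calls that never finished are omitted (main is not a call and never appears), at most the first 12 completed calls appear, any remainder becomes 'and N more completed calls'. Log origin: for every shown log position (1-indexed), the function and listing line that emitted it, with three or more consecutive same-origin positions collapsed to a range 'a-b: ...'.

Answer: the defect is in pack_ledger at line 12.
Key observation: Log line 5 is where behavior first shows: 'driver got 6' appears instead of 'driver got 18'.
Call chain: main.
First divergence: position 5 — the shown line 'driver got 6' should read 'driver got 18'.
Intended log window:
  3: enter rank_cells: 4 items against 6
  4: located slot 2
  5: driver got 18
Execution walk:
  rank_cells([12, 10, 6, 12], 6) -> 2  [called from pack_ledger, line 9]
  pack_ledger([12, 10, 6, 12], 6) -> 6  [called from main, line 18]
Log origin:
  1: logged in main at line 17
  2: logged in pack_ledger at line 8
  3: logged in rank_cells at line 2
  4: logged in pack_ledger at line 10
  5: logged in main at line 19
A correct fix: line 12: replace `quota` with `bound`.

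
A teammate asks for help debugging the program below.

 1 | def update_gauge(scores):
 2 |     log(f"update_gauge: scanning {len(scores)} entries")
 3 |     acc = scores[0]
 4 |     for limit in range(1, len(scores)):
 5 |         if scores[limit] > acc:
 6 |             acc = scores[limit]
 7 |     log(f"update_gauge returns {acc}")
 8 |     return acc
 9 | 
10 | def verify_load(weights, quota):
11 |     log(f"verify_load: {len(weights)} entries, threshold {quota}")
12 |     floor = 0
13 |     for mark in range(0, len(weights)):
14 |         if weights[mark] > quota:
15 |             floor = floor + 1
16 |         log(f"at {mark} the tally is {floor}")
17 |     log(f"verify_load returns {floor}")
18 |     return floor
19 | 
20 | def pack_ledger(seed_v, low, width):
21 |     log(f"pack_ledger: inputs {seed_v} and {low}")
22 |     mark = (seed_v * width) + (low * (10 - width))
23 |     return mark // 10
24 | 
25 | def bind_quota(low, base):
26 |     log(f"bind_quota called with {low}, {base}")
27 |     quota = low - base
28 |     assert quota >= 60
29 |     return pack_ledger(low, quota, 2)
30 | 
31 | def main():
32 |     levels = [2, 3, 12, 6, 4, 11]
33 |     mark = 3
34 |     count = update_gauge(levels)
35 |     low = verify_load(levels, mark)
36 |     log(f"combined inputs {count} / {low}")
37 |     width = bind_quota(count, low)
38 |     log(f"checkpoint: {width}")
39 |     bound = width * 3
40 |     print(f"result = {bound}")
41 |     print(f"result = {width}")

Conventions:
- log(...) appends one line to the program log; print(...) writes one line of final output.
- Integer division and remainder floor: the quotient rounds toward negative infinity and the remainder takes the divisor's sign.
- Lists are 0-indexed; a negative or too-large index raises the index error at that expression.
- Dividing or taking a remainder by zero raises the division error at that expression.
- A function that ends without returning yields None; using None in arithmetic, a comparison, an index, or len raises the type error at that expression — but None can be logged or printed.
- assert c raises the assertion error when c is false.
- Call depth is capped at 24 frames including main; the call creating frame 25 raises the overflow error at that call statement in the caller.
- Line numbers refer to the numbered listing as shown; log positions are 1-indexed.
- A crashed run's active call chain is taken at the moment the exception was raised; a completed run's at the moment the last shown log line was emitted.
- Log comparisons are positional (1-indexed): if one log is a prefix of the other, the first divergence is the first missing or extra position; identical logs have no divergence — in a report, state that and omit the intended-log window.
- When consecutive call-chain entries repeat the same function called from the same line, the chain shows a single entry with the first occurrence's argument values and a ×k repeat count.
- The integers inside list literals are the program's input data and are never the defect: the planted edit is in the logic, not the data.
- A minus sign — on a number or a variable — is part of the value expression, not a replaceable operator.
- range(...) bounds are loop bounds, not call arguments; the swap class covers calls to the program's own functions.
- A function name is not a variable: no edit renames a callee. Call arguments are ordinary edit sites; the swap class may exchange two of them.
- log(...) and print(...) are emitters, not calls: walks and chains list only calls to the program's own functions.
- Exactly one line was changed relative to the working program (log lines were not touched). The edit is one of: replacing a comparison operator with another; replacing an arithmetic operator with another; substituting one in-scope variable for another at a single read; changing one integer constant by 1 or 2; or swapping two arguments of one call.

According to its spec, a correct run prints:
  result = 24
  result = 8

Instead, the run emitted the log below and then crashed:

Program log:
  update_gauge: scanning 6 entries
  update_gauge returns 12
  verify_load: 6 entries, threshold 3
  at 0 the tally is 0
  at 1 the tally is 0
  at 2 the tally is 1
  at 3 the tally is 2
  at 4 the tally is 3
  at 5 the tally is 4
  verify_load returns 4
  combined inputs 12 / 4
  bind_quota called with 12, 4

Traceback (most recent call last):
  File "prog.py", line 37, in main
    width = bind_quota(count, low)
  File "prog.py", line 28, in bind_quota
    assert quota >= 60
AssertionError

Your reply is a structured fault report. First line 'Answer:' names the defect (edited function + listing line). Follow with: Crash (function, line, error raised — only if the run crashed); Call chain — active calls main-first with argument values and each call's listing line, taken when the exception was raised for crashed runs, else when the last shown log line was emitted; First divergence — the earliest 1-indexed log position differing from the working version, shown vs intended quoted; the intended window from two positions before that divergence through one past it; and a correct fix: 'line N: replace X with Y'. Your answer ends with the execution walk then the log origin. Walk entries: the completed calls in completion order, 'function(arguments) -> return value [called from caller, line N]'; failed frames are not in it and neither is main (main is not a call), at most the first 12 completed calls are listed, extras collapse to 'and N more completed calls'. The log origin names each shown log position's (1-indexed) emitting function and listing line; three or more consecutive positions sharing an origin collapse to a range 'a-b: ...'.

Answer: the defect is in bind_quota at line 28.
Core observation: The log ends early — 12 lines, where the working version next logs 'pack_ledger: inputs 12 and 8'.
Crash: bind_quota, line 28, AssertionError.
Call chain: main -> bind_quota(12, 4) (called at line 37).
First divergence: position 13 (shown log ended at 12 lines; the working version continues: 'pack_ledger: inputs 12 and 8').
Intended log window:
  11: combined inputs 12 / 4
  12: bind_quota called with 12, 4
  13: pack_ledger: inputs 12 and 8
  14: checkpoint: 8
Execution walk:
  update_gauge([2, 3, 12, 6, 4, 11]) -> 12  [called from main, line 34]
  verify_load([2, 3, 12, 6, 4, 11], 3) -> 4  [called from main, line 35]
Log origins:
  1: from update_gauge, line 2
  2: from update_gauge, line 7
  3: from verify_load, line 11
  4-9: from verify_load, line 16
  10: from verify_load, line 17
  11: from main, line 36
  12: from bind_quota, line 26
A correct fix: line 28: replace `>=` with `<=`.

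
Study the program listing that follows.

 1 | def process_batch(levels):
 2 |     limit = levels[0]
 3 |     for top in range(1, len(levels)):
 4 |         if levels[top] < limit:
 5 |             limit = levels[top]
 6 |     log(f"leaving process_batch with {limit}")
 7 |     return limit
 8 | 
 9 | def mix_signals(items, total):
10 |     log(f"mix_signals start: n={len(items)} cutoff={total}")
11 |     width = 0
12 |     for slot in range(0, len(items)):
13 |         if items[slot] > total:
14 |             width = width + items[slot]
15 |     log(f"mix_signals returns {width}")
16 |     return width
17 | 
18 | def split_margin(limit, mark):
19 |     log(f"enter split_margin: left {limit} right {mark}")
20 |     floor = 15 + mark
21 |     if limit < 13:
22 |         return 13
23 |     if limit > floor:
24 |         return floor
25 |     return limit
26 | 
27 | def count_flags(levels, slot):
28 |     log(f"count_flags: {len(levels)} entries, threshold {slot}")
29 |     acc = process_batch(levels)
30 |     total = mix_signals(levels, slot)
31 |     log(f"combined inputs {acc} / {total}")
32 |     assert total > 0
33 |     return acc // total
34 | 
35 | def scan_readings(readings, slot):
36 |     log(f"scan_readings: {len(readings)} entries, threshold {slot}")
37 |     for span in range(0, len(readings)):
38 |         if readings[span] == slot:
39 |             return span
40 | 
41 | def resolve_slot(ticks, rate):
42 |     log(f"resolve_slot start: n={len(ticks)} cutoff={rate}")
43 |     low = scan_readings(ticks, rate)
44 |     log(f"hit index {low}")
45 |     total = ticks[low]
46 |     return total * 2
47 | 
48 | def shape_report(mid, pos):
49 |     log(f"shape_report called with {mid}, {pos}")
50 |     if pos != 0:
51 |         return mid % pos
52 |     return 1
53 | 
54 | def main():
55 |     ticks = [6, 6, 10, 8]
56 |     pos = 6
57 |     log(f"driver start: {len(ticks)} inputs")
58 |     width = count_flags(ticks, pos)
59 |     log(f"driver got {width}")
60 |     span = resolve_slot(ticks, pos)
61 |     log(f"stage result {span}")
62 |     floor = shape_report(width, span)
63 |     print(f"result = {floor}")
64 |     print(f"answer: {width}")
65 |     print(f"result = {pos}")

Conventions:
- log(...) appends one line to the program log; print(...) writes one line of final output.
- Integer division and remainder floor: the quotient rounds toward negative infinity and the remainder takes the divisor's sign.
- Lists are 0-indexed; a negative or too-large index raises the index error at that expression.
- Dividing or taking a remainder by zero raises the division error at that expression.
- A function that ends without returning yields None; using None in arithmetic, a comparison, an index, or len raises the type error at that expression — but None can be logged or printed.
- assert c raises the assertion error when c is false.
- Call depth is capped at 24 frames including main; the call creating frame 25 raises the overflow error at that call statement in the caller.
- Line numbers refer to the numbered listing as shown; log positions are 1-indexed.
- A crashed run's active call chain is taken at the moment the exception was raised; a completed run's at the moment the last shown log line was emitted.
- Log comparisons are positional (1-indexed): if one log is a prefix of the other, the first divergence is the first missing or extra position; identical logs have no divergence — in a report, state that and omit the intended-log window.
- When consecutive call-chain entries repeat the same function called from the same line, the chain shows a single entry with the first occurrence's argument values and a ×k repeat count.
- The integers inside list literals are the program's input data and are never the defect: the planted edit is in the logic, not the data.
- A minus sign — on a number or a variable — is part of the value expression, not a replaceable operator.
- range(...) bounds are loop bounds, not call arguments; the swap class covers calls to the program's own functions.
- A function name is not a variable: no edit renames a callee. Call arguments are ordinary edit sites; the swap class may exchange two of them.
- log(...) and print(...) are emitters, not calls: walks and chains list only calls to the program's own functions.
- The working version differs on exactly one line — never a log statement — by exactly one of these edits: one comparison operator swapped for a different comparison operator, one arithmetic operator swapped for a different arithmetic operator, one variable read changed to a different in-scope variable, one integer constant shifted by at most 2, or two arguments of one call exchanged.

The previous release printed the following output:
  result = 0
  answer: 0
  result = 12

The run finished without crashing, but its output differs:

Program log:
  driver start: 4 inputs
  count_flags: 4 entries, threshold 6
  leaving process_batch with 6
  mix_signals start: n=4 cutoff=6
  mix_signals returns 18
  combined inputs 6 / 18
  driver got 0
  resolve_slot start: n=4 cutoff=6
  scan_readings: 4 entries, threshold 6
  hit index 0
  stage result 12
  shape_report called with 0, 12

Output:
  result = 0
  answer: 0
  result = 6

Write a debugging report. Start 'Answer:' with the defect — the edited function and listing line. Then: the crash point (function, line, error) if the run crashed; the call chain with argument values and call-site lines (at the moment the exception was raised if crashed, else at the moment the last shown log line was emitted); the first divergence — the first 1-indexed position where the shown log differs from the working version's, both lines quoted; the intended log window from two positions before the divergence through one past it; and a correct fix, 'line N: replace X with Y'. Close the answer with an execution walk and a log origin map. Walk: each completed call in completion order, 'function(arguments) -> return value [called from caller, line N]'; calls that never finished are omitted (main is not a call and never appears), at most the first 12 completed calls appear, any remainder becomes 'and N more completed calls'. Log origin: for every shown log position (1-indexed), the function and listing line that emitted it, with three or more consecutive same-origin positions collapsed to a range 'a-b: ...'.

Answer: the defect is in main at line 65.
The tell: No log line changed; the fault shows up purely in the output.
Call chain: main -> shape_report(0, 12) (called at line 62).
First divergence: there is none — every log position agrees.
Execution walk:
  process_batch([6, 6, 10, 8]) -> 6  [called from count_flags, line 29]
  mix_signals([6, 6, 10, 8], 6) -> 18  [called from count_flags, line 30]
  count_flags([6, 6, 10, 8], 6) -> 0  [called from main, line 58]
  scan_readings([6, 6, 10, 8], 6) -> 0  [called from resolve_slot, line 43]
  resolve_slot([6, 6, 10, 8], 6) -> 12  [called from main, line 60]
  shape_report(0, 12) -> 0  [called from main, line 62]
Log origins:
  1: logged in main at line 57
  2: logged in count_flags at line 28
  3: logged in process_batch at line 6
  4: logged in mix_signals at line 10
  5: logged in mix_signals at line 15
  6: logged in count_flags at line 31
  7: logged in main at line 59
  8: logged in resolve_slot at line 42
  9: logged in scan_readings at line 36
  10: logged in resolve_slot at line 44
  11: logged in main at line 61
  12: logged in shape_report at line 49
A correct fix: line 65: replace `pos` with `span`.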